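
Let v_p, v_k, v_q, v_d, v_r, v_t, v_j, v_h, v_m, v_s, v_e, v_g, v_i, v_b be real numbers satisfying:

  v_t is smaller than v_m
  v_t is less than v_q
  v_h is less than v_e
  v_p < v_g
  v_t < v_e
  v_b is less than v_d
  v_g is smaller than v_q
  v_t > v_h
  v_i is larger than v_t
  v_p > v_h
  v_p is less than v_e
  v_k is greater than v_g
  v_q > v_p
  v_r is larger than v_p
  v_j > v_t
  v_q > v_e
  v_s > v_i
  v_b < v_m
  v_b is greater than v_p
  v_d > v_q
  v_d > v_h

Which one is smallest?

v_p is not least since v_h < v_p; v_b is not least since v_p < v_b; v_t is not least since v_h < v_t; v_i is not least since v_t < v_i; v_g is not least since v_p < v_g; v_e is not least since v_p < v_e; v_q is not least since v_t < v_q; v_r is not least since v_p < v_r; v_s is not least since v_i < v_s; v_j is not least since v_t < v_j; v_k is not least since v_g < v_k; v_m is not least since v_t < v_m; v_d is not least since v_q < v_d.
Only v_h has nothing below it, so v_h is the smallest.

v_h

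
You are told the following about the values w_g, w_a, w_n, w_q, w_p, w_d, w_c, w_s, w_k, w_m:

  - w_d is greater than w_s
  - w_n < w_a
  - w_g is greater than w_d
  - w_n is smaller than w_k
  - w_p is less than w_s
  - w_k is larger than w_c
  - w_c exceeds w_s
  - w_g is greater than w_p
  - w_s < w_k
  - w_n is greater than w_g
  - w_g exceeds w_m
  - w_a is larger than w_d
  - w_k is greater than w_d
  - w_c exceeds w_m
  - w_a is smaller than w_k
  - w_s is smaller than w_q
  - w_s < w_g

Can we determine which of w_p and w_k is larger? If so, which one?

w_p < w_s and w_s < w_d give w_p < w_d.
Then w_d < w_g extends the chain to w_g.
With w_g < w_n: w_p < w_s < w_d < w_g < w_n.
Then w_n < w_a extends the chain to w_a.
With w_a < w_k: w_p < w_s < w_d < w_g < w_n < w_a < w_k.
So w_k is larger.

w_k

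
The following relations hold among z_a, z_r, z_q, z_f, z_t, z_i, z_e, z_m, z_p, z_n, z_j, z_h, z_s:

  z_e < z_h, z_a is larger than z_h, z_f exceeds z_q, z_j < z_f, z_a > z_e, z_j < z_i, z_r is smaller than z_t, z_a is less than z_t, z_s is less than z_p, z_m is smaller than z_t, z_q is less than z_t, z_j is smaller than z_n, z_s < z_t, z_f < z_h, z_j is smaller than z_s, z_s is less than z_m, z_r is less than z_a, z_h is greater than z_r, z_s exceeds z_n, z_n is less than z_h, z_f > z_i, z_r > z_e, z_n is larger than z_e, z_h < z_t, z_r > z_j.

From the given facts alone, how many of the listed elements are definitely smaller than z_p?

The elements the relations force below z_p are z_e, z_j, z_n, z_s — no chain reaches any other.
That is 4.

4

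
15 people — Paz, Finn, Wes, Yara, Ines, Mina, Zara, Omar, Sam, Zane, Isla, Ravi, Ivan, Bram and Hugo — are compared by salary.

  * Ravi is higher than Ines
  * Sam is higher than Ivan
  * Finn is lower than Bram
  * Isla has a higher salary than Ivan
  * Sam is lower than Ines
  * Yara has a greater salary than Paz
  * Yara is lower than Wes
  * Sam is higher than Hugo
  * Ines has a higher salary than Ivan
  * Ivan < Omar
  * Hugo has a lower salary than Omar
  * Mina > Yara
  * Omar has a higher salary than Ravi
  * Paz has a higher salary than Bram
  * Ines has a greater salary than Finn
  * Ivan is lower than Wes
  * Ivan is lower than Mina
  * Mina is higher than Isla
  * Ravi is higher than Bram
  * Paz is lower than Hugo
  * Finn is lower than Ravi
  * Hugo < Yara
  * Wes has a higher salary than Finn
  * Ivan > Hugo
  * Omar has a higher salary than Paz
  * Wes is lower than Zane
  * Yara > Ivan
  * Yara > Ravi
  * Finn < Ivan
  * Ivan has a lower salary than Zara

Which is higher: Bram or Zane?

Zane

The relevant relations are Bram < Paz; Paz < Hugo; Hugo < Ivan; Ivan < Sam; Sam < Ines; Ines < Ravi; Ravi < Yara; Yara < Wes; Wes < Zane.
Chaining these gives Bram < Paz < Hugo < Ivan < Sam < Ines < Ravi < Yara < Wes < Zane.
So Bram < Zane; Zane is the higher of the two.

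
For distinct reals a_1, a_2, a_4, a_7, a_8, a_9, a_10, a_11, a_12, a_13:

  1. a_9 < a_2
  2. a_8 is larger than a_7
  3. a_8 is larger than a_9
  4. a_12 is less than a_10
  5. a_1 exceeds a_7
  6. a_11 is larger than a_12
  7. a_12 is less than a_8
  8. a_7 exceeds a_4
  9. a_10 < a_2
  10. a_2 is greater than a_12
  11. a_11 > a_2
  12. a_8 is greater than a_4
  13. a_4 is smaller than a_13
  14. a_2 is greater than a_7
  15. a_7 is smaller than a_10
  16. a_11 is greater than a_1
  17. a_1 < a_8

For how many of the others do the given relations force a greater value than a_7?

The elements the relations force above a_7 are a_10, a_1, a_8, a_2, a_11 — no chain reaches any other.
That is 5.

5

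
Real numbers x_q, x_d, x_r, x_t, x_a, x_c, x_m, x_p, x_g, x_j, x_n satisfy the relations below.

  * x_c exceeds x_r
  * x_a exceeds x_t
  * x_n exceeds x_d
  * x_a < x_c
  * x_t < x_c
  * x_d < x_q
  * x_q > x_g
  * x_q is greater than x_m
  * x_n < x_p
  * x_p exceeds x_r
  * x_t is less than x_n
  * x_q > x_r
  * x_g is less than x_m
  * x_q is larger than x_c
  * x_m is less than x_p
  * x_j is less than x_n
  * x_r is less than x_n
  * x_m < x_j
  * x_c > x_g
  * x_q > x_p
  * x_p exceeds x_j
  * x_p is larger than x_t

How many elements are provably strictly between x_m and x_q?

3

Chaining upward from x_m reaches: x_j, x_n, x_p.
Chaining downward from x_q reaches: x_g, x_d, x_r, x_j, x_t, x_n, x_a, x_p, x_c.
Strictly between x_m and x_q are those in both lists: x_j, x_n, x_p — 3 elements.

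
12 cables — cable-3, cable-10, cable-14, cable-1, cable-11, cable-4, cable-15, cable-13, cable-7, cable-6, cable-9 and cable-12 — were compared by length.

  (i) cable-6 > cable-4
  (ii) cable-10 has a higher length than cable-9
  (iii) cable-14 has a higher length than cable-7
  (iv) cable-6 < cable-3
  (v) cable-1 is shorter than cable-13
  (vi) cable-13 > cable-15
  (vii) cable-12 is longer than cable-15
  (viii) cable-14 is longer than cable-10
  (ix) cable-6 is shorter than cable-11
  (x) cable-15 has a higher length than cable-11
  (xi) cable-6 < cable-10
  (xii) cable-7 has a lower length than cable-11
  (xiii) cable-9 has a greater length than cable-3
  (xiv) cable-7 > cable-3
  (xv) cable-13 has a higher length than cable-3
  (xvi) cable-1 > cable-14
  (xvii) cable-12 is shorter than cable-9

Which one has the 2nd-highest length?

Chaining the given pairs: cable-4 < cable-6 < cable-3 < cable-7 < cable-11 < cable-15 < cable-12 < cable-9 < cable-10 < cable-14 < cable-1 < cable-13.
The 2nd largest is cable-1.

cable-1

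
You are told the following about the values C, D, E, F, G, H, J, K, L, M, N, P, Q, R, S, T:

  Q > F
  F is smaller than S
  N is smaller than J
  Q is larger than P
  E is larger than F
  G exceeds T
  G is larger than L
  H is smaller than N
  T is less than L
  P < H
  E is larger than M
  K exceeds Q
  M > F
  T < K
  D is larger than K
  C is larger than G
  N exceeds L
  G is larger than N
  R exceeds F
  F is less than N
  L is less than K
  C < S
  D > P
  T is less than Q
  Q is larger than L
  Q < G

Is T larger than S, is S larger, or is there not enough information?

Chaining the given relations: T < L < Q < G < C < S.
So S is larger.

S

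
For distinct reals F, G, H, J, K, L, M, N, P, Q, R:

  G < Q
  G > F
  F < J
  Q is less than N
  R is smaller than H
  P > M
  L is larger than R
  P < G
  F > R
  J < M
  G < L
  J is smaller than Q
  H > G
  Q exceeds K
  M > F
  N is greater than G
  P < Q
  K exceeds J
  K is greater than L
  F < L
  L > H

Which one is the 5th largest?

H

Piecing the relations together gives one ordering: R < F < J < M < P < G < H < L < K < Q < N.
The 5th largest is H.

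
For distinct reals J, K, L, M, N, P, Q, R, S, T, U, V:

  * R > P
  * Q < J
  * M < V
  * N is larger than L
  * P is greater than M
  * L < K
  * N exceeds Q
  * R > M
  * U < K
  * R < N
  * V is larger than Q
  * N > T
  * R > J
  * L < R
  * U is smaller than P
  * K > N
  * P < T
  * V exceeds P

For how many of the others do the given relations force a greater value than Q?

From Q the given relations immediately reach J, V, N.
From those, R, K — 5 in total.
No other element is forced above Q by the given relations, so the count is 5.

5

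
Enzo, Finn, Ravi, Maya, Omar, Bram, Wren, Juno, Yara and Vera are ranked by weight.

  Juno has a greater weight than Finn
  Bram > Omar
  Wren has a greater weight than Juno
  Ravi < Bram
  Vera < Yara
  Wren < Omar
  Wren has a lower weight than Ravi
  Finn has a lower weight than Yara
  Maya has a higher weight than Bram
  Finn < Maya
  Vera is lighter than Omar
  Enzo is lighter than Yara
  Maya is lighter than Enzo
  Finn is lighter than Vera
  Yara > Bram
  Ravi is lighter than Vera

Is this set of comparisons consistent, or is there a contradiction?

consistent

The single ordering Finn < Juno < Wren < Ravi < Vera < Omar < Bram < Maya < Enzo < Yara satisfies every listed relation, so no contradiction arises.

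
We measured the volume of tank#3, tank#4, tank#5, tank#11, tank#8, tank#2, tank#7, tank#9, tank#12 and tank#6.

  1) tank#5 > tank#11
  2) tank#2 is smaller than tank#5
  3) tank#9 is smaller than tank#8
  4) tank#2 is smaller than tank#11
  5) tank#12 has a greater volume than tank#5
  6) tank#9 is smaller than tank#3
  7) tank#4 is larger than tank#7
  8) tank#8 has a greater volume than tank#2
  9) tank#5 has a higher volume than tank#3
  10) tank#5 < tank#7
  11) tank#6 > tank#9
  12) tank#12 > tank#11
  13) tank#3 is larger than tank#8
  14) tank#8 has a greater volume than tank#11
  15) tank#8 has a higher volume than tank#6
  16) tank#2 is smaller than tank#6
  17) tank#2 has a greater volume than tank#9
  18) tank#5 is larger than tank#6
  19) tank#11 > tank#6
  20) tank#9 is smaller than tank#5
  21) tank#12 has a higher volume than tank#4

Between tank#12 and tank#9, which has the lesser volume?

tank#9

tank#9 < tank#2 and tank#2 < tank#6 give tank#9 < tank#6.
With tank#6 < tank#11: tank#9 < tank#2 < tank#6 < tank#11.
With tank#11 < tank#8: tank#9 < tank#2 < tank#6 < tank#11 < tank#8.
Then tank#8 < tank#3 extends the chain to tank#3.
Then tank#3 < tank#5 extends the chain to tank#5.
With tank#5 < tank#7: tank#9 < tank#2 < tank#6 < tank#11 < tank#8 < tank#3 < tank#5 < tank#7.
With tank#7 < tank#4: tank#9 < tank#2 < tank#6 < tank#11 < tank#8 < tank#3 < tank#5 < tank#7 < tank#4.
Then tank#4 < tank#12 extends the chain to tank#12.
So tank#9 < tank#12; tank#9 is the smaller of the two.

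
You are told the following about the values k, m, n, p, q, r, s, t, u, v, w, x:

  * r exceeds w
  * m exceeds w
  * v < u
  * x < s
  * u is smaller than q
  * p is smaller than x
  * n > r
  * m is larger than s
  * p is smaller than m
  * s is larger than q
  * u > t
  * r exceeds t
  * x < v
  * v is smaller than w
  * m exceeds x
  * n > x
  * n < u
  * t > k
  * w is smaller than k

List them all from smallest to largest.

p < x < v < w < k < t < r < n < u < q < s < m

Each adjacent pair is fixed by a given relation: p < x; x < v; v < w; w < k; k < t; t < r; r < n; n < u; u < q; q < s; s < m. Chaining them end to end gives the full order.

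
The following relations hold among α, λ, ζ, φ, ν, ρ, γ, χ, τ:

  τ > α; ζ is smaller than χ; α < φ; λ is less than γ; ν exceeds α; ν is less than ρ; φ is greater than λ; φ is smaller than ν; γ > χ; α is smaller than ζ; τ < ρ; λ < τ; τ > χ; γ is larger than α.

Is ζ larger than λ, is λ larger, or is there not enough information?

Following every chain through λ: above λ we get φ, ν, τ, ρ, γ.
ζ is not reached, and no chain runs the other way from ζ to λ.
So the given relations leave the order of λ and ζ undetermined.

undetermined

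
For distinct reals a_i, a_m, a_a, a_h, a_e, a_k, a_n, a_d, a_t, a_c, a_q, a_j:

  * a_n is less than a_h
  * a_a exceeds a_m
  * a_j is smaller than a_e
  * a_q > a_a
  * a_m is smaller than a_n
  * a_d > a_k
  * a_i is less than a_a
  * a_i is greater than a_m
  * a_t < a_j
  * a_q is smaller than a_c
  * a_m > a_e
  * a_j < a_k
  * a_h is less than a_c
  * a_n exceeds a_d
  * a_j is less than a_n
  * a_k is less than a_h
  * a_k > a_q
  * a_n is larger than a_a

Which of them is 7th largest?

Piecing the relations together gives one ordering: a_t < a_j < a_e < a_m < a_i < a_a < a_q < a_k < a_d < a_n < a_h < a_c.
Counting 7 from the largest end gives a_a.

a_a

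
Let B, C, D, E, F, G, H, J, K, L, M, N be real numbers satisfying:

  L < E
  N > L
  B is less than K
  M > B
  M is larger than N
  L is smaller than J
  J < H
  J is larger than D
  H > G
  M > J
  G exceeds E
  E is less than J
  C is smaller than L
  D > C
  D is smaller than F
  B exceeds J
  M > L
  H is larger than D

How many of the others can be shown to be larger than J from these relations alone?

From J the given relations immediately reach B, M, H.
From those, K — 4 in total.
Nothing else is reachable above J; 4 in all.

4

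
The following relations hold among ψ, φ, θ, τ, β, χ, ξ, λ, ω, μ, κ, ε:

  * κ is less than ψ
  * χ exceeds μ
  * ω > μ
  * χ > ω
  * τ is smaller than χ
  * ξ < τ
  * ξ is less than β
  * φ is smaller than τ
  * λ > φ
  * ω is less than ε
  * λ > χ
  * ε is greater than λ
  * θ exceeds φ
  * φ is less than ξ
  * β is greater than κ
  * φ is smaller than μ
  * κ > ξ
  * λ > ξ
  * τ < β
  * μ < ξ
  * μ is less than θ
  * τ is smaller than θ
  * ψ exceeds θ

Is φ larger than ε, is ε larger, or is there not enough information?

ε

φ < ξ and ξ < τ give φ < τ.
With τ < χ: φ < ξ < τ < χ.
Then χ < λ extends the chain to λ.
Then λ < ε extends the chain to ε.
So ε is larger.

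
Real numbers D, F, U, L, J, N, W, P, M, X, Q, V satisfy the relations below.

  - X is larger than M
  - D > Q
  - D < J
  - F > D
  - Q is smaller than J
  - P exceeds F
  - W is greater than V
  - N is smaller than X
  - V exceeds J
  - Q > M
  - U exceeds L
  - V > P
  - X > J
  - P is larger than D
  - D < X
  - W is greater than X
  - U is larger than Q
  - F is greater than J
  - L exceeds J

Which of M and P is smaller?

M

Chaining the given relations: M < Q < D < J < F < P.
So M < P; M is the smaller of the two.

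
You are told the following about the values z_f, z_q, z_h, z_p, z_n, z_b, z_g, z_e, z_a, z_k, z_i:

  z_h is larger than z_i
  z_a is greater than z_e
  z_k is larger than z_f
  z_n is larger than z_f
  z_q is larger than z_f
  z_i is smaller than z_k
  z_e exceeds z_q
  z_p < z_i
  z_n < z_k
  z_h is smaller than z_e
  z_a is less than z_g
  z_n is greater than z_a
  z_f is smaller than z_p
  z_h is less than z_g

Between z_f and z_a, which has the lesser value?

z_f < z_p and z_p < z_i give z_f < z_i.
With z_i < z_h: z_f < z_p < z_i < z_h.
Then z_h < z_e extends the chain to z_e.
Then z_e < z_a extends the chain to z_a.
So z_f < z_a; z_f is the smaller of the two.

z_f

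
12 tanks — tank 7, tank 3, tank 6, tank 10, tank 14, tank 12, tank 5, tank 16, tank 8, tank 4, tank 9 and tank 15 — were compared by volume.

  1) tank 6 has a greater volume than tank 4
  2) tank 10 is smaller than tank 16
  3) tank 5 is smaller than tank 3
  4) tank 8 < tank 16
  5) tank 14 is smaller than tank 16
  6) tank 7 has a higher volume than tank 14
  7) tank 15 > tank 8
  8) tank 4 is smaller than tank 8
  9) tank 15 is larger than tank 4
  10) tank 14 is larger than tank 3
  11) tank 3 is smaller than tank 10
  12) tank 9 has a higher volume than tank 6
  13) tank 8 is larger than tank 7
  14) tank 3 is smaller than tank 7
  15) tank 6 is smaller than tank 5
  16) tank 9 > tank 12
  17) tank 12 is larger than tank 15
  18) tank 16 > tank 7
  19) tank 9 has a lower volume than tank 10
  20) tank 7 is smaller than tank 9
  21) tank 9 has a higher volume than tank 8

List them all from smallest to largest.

The consecutive links are each given: tank 4 < tank 6; tank 6 < tank 5; tank 5 < tank 3; tank 3 < tank 14; tank 14 < tank 7; tank 7 < tank 8; tank 8 < tank 15; tank 15 < tank 12; tank 12 < tank 9; tank 9 < tank 10; tank 10 < tank 16.

tank 4 < tank 6 < tank 5 < tank 3 < tank 14 < tank 7 < tank 8 < tank 15 < tank 12 < tank 9 < tank 10 < tank 16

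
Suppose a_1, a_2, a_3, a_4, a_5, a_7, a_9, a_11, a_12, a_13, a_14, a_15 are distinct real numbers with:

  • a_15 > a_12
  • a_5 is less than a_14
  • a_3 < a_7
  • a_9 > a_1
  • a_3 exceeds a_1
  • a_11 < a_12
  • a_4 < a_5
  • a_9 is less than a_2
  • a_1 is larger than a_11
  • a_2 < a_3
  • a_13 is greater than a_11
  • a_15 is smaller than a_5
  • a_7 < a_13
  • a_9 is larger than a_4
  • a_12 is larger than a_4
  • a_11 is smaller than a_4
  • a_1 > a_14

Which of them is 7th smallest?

a_1

The consecutive relations fix a unique order: a_11 < a_4 < a_12 < a_15 < a_5 < a_14 < a_1 < a_9 < a_2 < a_3 < a_7 < a_13.
Counting 7 from the smallest end gives a_1.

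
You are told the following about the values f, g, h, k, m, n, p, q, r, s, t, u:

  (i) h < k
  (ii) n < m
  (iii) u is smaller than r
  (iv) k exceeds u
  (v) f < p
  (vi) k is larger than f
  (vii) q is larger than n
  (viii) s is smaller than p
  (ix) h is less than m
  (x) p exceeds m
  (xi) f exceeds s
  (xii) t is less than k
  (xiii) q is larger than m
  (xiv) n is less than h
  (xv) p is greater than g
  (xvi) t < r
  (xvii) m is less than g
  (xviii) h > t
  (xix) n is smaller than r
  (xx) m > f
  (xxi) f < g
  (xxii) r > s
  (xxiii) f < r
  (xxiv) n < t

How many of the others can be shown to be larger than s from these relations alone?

From s the given relations immediately reach f, p, r.
From those, m, g, k — 6 in total.
From those, q — 7 in total.
No other element is forced above s by the given relations, so the count is 7.

7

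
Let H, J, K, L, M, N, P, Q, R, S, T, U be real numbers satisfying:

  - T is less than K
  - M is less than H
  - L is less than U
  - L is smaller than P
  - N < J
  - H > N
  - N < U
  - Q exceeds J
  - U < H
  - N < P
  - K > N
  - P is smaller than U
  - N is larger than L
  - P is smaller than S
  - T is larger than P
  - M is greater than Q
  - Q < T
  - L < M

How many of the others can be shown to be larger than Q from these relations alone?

From Q the given relations immediately reach T, M.
From those, H, K — 4 in total.
No other element is forced above Q by the given relations, so the count is 4.

4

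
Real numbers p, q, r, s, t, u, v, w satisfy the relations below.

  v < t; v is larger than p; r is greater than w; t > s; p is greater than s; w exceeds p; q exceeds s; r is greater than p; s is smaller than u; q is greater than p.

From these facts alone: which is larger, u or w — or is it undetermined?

Following every chain through u: below u we get s.
w is not reached, and no chain runs the other way from w to u.
So the given relations leave the order of u and w undetermined.

undetermined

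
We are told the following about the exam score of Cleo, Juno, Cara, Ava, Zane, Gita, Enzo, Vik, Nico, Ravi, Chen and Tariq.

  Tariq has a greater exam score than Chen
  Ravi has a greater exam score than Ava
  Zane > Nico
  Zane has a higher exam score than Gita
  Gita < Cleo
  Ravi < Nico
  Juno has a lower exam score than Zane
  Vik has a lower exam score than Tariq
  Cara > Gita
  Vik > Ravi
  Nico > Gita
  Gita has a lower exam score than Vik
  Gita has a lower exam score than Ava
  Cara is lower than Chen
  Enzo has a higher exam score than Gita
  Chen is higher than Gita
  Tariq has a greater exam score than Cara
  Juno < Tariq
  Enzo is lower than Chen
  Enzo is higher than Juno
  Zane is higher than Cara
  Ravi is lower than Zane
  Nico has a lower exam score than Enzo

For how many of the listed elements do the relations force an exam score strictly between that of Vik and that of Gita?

2

Chaining upward from Gita reaches: Ava, Cleo, Cara, Ravi, Nico, Enzo, Zane, Chen, Tariq.
Chaining downward from Vik reaches: Ava, Ravi.
Strictly between Gita and Vik are those in both lists: Ava, Ravi — 2 elements.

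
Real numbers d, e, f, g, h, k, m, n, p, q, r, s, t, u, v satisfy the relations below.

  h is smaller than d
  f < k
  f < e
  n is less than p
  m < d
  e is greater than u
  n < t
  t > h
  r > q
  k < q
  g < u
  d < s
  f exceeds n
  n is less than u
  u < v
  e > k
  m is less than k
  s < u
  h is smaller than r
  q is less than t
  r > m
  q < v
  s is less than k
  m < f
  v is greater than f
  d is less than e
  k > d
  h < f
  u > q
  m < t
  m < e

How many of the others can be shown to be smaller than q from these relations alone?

From q the given relations immediately reach k.
From those, m, d, s, f — 5 in total.
From those, n, h — 7 in total.
No other element is forced below q by the given relations, so the count is 7.

7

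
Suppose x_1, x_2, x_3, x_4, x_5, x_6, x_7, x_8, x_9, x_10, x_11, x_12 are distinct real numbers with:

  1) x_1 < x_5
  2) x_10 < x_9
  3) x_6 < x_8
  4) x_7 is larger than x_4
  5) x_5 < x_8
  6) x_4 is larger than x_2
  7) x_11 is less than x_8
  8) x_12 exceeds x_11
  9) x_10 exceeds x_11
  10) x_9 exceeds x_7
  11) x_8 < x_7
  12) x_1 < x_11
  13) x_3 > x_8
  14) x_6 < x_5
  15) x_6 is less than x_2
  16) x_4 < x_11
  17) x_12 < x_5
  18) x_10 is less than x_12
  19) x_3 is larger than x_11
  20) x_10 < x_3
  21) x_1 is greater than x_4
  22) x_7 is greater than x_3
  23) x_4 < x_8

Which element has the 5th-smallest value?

Piecing the relations together gives one ordering: x_6 < x_2 < x_4 < x_1 < x_11 < x_10 < x_12 < x_5 < x_8 < x_3 < x_7 < x_9.
Counting 5 from the smallest end gives x_11.

x_11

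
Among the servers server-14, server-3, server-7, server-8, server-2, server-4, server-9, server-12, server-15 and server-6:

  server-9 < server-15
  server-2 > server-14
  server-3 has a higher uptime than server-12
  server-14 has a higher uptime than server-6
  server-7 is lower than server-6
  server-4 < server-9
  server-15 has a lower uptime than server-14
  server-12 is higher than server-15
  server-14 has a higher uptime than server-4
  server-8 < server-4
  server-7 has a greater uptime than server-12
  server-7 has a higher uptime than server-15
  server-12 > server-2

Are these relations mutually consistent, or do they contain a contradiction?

inconsistent

We have server-12 < server-7 stated directly, yet also server-7 < server-6 < server-14 < server-2 < server-12 by chaining the others — so server-7 < server-12. Contradiction.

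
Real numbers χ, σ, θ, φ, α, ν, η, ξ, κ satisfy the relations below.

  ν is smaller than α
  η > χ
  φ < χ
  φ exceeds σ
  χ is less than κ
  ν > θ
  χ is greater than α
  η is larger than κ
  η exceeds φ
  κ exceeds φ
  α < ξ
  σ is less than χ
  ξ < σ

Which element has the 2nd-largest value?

Chaining the given pairs: θ < ν < α < ξ < σ < φ < χ < κ < η.
Counting 2 from the largest end gives κ.

κ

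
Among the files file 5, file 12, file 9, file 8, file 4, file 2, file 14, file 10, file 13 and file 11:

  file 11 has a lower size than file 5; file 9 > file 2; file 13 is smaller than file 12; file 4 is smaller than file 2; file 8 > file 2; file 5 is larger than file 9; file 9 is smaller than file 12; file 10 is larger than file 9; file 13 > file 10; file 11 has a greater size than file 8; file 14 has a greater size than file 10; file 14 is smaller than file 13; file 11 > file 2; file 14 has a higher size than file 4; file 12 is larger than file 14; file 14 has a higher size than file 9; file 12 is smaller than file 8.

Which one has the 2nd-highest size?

The consecutive relations fix a unique order: file 4 < file 2 < file 9 < file 10 < file 14 < file 13 < file 12 < file 8 < file 11 < file 5.
Counting 2 from the largest end gives file 11.

file 11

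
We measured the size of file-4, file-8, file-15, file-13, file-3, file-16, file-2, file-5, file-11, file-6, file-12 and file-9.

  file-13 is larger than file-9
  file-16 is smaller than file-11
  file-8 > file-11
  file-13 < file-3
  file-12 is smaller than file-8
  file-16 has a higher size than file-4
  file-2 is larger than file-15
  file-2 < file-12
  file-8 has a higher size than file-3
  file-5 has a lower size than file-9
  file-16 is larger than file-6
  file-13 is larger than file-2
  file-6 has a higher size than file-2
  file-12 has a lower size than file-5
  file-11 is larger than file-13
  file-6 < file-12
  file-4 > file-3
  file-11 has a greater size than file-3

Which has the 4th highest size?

The consecutive relations fix a unique order: file-15 < file-2 < file-6 < file-12 < file-5 < file-9 < file-13 < file-3 < file-4 < file-16 < file-11 < file-8.
The 4th largest is file-4.

file-4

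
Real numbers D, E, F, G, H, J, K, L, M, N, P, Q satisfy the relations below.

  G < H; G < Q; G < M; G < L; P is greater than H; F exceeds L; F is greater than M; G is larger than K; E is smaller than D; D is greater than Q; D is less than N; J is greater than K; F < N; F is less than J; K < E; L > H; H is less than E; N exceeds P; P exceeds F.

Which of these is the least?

K

Chaining upward from K: directly above it, G, E, J; then Q, H, M, L, D; then F, P, N.
That covers every other element, and nothing is given below K, so K is the least.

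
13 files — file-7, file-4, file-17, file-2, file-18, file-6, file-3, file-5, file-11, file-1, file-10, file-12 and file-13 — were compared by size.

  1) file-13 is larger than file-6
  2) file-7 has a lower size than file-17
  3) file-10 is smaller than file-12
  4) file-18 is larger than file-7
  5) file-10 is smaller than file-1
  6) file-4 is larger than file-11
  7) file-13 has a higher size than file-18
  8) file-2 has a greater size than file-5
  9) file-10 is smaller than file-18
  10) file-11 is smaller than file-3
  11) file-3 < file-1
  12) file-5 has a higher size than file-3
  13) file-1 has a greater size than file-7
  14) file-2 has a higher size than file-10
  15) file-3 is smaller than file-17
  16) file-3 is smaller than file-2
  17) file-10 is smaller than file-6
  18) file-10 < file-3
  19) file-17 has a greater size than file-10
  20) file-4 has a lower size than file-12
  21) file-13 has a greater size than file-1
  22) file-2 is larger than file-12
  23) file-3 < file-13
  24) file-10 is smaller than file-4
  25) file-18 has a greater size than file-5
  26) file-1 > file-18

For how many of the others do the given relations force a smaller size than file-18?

The elements the relations force below file-18 are file-10, file-11, file-3, file-7, file-5 — no chain reaches any other.
That is 5.

5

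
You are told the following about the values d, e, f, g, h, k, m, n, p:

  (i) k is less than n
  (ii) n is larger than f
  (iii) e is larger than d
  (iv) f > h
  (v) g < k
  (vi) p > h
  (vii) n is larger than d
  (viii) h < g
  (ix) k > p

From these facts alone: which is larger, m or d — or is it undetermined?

Following every chain through d: above d we get e, n.
m is not reached, and no chain runs the other way from m to d.
So the given relations leave the order of d and m undetermined.

undetermined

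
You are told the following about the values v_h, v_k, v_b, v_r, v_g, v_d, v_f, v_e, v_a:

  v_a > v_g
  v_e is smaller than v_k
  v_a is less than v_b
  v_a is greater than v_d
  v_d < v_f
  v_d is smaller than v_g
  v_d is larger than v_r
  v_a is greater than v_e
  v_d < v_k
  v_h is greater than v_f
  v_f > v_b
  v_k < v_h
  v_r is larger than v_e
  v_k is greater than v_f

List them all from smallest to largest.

v_e < v_r < v_d < v_g < v_a < v_b < v_f < v_k < v_h

The consecutive links are each given: v_e < v_r; v_r < v_d; v_d < v_g; v_g < v_a; v_a < v_b; v_b < v_f; v_f < v_k; v_k < v_h.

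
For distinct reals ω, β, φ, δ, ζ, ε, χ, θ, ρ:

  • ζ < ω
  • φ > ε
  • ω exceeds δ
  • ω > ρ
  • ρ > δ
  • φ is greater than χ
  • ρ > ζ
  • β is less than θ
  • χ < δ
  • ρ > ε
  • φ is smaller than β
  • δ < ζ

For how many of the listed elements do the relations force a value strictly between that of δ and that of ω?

2

Chaining upward from δ reaches: ζ, ρ.
Chaining downward from ω reaches: χ, ζ, ε, ρ.
Strictly between δ and ω are those in both lists: ζ, ρ — 2 elements.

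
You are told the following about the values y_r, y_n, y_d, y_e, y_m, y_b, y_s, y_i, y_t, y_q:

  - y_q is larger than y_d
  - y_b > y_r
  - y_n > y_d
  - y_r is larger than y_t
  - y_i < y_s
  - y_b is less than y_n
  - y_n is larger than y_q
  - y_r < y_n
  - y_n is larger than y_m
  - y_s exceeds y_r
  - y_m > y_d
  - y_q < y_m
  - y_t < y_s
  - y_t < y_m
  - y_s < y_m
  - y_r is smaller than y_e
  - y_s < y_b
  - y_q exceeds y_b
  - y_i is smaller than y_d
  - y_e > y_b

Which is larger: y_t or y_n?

y_t < y_r and y_r < y_s give y_t < y_s.
With y_s < y_b: y_t < y_r < y_s < y_b.
Then y_b < y_q extends the chain to y_q.
With y_q < y_m: y_t < y_r < y_s < y_b < y_q < y_m.
Then y_m < y_n extends the chain to y_n.
So y_t < y_n; y_n is the larger of the two.

y_n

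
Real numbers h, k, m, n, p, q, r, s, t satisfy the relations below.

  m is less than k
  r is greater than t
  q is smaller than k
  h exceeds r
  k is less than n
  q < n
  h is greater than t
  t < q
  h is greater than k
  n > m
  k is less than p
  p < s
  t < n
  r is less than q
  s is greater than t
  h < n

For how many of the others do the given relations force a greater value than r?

6

Directly above r: q, h.
One step further: k, n (4 so far).
One step further: p (5 so far).
One step further: s (6 so far).
Nothing else is reachable above r; 6 in all.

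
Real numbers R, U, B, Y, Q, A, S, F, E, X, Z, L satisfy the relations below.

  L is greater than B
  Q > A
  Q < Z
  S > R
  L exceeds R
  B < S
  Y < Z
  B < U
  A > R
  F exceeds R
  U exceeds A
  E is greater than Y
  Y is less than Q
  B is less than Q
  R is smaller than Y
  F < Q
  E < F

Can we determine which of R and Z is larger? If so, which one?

R < Y and Y < E give R < E.
With E < F: R < Y < E < F.
Then F < Q extends the chain to Q.
With Q < Z: R < Y < E < F < Q < Z.
So Z is larger.

Z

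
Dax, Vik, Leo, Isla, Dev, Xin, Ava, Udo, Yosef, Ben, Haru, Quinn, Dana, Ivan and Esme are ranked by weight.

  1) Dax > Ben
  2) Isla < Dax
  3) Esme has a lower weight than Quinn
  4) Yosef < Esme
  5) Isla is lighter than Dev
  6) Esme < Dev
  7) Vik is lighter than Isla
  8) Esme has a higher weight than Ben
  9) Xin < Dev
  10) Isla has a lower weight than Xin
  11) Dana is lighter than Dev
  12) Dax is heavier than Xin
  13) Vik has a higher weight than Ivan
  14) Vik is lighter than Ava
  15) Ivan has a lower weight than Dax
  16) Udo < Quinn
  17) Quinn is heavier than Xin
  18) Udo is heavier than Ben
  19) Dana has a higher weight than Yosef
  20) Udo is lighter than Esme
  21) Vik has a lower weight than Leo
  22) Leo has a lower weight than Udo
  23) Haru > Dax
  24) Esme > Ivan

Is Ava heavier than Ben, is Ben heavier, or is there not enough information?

Following every chain through Ava: below Ava we get Ivan, Vik.
Ben is not reached, and no chain runs the other way from Ben to Ava.
So the given relations leave the order of Ava and Ben undetermined.

undetermined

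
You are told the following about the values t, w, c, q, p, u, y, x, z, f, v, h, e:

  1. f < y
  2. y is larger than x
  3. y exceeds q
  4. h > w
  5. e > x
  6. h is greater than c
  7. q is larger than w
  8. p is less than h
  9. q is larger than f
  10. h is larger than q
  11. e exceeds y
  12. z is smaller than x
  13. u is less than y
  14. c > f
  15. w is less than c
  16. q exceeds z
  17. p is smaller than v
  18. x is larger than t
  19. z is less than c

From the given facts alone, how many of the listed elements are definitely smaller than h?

Directly below h: w, p, q, c.
One step further: f, z (6 so far).
Nothing else is reachable below h; 6 in all.

6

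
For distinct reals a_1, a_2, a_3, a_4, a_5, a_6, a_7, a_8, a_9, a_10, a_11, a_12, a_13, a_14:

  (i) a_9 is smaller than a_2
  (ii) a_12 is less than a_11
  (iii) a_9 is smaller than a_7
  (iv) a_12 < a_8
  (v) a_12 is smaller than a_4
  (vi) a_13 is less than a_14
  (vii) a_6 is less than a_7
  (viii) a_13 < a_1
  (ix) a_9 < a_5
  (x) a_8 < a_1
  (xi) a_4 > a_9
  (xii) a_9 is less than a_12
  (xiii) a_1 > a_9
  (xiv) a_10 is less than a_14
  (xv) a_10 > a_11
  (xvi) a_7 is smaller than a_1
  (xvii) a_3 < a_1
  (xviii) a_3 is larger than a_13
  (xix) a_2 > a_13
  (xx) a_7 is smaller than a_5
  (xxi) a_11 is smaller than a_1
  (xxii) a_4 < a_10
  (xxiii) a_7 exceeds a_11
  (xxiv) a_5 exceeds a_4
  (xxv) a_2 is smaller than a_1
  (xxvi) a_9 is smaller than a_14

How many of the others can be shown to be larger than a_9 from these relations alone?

The elements the relations force above a_9 are a_12, a_4, a_11, a_10, a_7, a_5, a_2, a_14, a_8, a_1 — no chain reaches any other.
That is 10.

10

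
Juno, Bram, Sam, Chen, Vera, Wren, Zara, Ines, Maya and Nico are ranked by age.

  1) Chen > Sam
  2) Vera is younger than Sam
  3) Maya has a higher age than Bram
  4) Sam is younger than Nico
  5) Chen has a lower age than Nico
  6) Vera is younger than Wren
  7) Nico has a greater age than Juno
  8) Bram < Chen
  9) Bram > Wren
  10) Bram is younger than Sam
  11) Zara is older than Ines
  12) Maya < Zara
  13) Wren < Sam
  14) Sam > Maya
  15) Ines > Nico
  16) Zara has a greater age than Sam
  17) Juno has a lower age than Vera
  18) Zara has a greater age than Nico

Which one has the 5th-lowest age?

The consecutive relations fix a unique order: Juno < Vera < Wren < Bram < Maya < Sam < Chen < Nico < Ines < Zara.
Counting 5 from the smallest end gives Maya.

Maya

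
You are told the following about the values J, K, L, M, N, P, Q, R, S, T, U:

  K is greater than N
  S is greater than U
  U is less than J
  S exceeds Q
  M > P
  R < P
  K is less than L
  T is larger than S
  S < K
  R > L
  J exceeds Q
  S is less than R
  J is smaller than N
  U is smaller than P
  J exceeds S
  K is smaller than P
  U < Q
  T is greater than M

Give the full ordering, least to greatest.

Each adjacent pair is fixed by a given relation: U < Q; Q < S; S < J; J < N; N < K; K < L; L < R; R < P; P < M; M < T. Chaining them end to end gives the full order.

U < Q < S < J < N < K < L < R < P < M < T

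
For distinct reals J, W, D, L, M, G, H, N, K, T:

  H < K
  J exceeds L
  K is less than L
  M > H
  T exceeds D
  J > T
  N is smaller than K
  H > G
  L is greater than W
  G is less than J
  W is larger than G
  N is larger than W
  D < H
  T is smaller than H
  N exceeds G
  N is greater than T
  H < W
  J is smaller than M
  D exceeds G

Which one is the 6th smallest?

The consecutive relations fix a unique order: G < D < T < H < W < N < K < L < J < M.
Counting 6 from the smallest end gives N.

N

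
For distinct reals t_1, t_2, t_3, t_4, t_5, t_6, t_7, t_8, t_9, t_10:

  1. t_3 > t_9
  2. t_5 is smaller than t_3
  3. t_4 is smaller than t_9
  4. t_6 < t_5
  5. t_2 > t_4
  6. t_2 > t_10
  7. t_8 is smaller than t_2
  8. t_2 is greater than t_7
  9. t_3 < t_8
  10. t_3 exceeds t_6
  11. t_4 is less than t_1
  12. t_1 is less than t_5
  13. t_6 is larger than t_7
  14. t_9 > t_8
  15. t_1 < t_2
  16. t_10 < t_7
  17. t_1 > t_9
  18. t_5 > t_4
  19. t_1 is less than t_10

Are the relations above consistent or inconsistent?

inconsistent

We have t_8 < t_9 stated directly, yet also t_9 < t_1 < t_10 < t_7 < t_6 < t_5 < t_3 < t_8 by chaining the others — so t_9 < t_8. Contradiction.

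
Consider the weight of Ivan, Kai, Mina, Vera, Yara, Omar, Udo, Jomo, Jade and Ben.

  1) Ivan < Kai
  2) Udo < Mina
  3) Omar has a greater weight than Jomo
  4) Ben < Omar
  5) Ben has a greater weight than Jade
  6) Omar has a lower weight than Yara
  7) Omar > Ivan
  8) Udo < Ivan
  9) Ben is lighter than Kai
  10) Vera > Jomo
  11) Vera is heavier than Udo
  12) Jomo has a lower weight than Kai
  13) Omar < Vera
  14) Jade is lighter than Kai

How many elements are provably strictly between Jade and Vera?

2

The relations place Jade below Vera. An element lies strictly between them when it is forced above Jade and also forced below Vera.
Above Jade: {Ben, Omar, Kai, Yara}. Below Vera: {Jomo, Udo, Ivan, Ben, Omar}.
Intersection: {Ben, Omar} — 2.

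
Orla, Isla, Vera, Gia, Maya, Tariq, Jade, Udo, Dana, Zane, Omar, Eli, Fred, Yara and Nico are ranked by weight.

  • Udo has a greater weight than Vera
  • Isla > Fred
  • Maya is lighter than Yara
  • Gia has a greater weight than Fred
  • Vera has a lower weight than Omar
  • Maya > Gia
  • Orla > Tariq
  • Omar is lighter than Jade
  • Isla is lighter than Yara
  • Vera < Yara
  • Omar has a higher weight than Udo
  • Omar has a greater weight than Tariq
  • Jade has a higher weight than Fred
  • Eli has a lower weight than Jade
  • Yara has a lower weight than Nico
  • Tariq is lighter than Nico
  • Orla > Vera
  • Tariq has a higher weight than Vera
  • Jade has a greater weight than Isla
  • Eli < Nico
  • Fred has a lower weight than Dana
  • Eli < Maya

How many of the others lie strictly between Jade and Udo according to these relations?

The relations place Udo below Jade. An element lies strictly between them when it is forced above Udo and also forced below Jade.
Above Udo: {Omar}. Below Jade: {Fred, Isla, Vera, Eli, Tariq, Omar}.
Intersection: {Omar} — 1.

1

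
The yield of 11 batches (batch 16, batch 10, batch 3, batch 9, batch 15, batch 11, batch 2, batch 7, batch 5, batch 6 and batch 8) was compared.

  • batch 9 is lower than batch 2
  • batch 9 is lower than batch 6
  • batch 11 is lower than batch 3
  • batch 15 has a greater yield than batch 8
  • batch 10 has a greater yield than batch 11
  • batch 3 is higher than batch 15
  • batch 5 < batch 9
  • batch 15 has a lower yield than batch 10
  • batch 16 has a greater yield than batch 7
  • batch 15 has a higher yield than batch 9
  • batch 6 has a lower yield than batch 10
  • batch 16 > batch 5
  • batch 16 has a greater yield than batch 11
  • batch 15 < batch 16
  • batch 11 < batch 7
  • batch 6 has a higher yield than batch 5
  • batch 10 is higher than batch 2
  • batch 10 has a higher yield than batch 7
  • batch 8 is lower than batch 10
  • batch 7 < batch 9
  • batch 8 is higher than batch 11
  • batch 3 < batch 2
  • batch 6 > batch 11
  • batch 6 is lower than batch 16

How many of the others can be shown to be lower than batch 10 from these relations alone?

From batch 10 the given relations immediately reach batch 11, batch 7, batch 8, batch 15, batch 6, batch 2.
From those, batch 5, batch 9, batch 3 — 9 in total.
Nothing else is reachable below batch 10; 9 in all.

9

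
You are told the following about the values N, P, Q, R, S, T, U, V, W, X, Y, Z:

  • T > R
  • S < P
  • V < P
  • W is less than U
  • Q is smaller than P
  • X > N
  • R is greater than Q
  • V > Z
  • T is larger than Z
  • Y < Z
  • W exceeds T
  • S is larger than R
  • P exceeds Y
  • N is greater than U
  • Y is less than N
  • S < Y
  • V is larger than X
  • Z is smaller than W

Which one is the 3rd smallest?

Piecing the relations together gives one ordering: Q < R < S < Y < Z < T < W < U < N < X < V < P.
Counting 3 from the smallest end gives S.

S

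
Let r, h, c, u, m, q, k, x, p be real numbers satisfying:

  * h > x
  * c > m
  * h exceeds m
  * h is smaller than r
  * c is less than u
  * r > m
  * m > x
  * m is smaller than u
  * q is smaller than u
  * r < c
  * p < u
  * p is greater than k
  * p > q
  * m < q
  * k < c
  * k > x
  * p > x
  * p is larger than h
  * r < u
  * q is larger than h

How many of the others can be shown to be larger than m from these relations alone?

6

From m the given relations immediately reach h, r, c, q, u.
From those, p — 6 in total.
Nothing else is reachable above m; 6 in all.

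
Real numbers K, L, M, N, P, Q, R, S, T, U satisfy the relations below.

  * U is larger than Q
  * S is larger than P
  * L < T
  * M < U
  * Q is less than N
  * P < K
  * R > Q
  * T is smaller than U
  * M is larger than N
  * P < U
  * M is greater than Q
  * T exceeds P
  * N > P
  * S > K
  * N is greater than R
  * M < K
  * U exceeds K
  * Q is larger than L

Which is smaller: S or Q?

The relevant relations are Q < R; R < N; N < M; M < K; K < S.
Chaining these gives Q < R < N < M < K < S.
So Q < S; Q is the smaller of the two.

Q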